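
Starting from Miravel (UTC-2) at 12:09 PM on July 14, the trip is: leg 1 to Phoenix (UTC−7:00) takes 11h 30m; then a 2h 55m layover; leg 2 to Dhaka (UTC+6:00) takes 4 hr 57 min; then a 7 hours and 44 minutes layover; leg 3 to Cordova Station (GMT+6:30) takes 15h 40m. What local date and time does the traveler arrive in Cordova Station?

Convert departure to UTC: 12:09 PM + 2:00 = 2:09 PM UTC on Jul 14.
Add 11 hours and 30 minutes leg 1 → 1:39 AM UTC (Jul 15).
Add 2 hours 55 minutes layover in Phoenix → 4:34 AM UTC.
Add 4 hours and 57 minutes leg 2 → 9:31 AM UTC.
Add 7 hours 44 minutes layover in Dhaka → 5:15 PM UTC.
Add 15 hours and 40 minutes leg 3 → 8:55 AM UTC (Jul 16).
Cordova Station is UTC+6:30, so local arrival = 8:55 AM + 6:30 = 3:25 PM on Jul 16.

3:25 PM on July 16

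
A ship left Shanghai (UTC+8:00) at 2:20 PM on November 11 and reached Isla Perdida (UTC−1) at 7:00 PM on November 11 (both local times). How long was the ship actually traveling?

Departure in UTC: 2:20 PM − 8:00 = 6:20 AM on Nov 11.
Arrival in UTC: 7:00 PM + 1:00 = 8:00 PM on Nov 11.
Elapsed = 8:00 PM − 6:20 AM = 13 hours 40 minutes.

13 hours 40 minutes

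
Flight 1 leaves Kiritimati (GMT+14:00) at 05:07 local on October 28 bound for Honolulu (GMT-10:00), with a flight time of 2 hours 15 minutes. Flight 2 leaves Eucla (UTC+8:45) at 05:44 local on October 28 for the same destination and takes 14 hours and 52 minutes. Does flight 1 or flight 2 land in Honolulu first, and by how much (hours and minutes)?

the first, by 18 hours 29 minutes

Flight 1 in UTC: 05:07 − 14:00 = 15:07 on Oct 27.
+2 hours and 15 minutes → arrive 17:22 UTC on Oct 27.
Flight 2 in UTC: 05:44 − 8:45 = 20:59 on Oct 27.
+14 hours 52 minutes → arrive 11:51 UTC on Oct 28.
Flight 1 lands earlier by 18 hours 29 minutes.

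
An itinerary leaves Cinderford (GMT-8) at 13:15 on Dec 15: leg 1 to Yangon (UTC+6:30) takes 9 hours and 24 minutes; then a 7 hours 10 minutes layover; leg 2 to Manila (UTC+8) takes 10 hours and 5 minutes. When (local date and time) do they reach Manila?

Convert departure to UTC: 13:15 + 8:00 = 21:15 UTC on Dec 15.
Add 9 hours 24 minutes leg 1 → 06:39 UTC (Dec 16).
Add 7 hours 10 minutes layover in Yangon → 13:49 UTC.
Add 10 hours and 5 minutes leg 2 → 23:54 UTC.
Manila is UTC+8:00, so local arrival = 23:54 + 8:00 = 07:54 on Dec 17.

07:54 on December 17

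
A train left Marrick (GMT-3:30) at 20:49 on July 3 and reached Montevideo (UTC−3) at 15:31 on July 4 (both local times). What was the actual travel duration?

Montevideo is 0:30 ahead of Marrick.
Clock-face elapsed time (ignoring zones) is 18 hours 42 minutes.
Actual elapsed = 18 hours 42 minutes − 0:30 = 18 hours 12 minutes.

18 hours 12 minutes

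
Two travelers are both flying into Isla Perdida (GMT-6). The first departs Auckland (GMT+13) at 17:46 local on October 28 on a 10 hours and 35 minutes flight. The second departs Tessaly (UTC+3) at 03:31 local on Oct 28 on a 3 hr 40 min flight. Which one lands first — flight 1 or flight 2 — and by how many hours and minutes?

the second, by 11 hours 10 minutes

Flight 1 in UTC: 17:46 − 13:00 = 04:46 on Oct 28.
+10 hours 35 minutes → arrive 15:21 UTC on Oct 28.
Flight 2 in UTC: 03:31 − 3:00 = 00:31 on Oct 28.
+3 hours and 40 minutes → arrive 04:11 UTC on Oct 28.
Flight 2 lands earlier by 11 hours 10 minutes.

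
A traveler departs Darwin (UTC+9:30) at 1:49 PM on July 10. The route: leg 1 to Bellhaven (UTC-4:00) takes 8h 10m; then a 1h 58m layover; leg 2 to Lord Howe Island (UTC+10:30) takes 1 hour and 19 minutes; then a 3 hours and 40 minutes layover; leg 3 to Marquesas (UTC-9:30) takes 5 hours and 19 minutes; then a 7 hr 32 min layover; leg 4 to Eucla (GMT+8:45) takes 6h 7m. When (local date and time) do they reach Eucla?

Convert departure to UTC: 1:49 PM − 9:30 = 4:19 AM UTC on Jul 10.
Add 8 hours and 10 minutes leg 1 → 12:29 PM UTC.
Add 1 hour and 58 minutes layover in Bellhaven → 2:27 PM UTC.
Add 1 hour and 19 minutes leg 2 → 3:46 PM UTC.
Add 3 hours and 40 minutes layover in Lord Howe Island → 7:26 PM UTC.
Add 5 hours and 19 minutes leg 3 → 12:45 AM UTC (Jul 11).
Add 7 hours 32 minutes layover in Marquesas → 8:17 AM UTC.
Add 6 hours and 7 minutes leg 4 → 2:24 PM UTC.
Eucla is UTC+8:45, so local arrival = 2:24 PM + 8:45 = 11:09 PM on Jul 11.

11:09 PM on July 11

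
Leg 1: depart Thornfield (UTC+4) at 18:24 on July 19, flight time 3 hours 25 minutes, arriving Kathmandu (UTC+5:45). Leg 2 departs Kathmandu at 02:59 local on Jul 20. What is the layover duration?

3 hours 25 minutes

Convert departure to UTC: 18:24 − 4:00 = 14:24 UTC on Jul 19.
Add 3 hours 25 minutes flight time → 17:49 UTC.
Kathmandu is UTC+5:45, so local arrival = 17:49 + 5:45 = 23:34 on Jul 19.
Layover = 02:59 − 23:34 (+1 day) = 3 hours 25 minutes.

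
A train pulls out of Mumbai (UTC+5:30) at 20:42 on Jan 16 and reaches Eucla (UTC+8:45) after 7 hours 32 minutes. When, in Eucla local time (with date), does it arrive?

07:29 on January 17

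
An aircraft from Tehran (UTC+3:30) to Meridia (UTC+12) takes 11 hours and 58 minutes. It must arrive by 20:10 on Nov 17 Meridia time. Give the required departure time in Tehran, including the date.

Target arrival in UTC: 20:10 − 12:00 = 08:10 on Nov 17.
Subtract 11 hours 58 minutes → departure 20:12 UTC on Nov 16.
Tehran is UTC+3:30: 20:12 + 3:30 = 23:42 on Nov 16.

23:42 on November 16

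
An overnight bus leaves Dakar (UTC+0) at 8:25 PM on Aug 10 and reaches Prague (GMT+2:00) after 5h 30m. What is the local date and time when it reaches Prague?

Dakar is at UTC+0, so departure is already 8:25 PM UTC on Aug 10.
Add 5 hours and 30 minutes travel time → 1:55 AM UTC (Aug 11).
Prague is UTC+2:00, so local arrival = 1:55 AM + 2:00 = 3:55 AM on Aug 11.

3:55 AM on August 11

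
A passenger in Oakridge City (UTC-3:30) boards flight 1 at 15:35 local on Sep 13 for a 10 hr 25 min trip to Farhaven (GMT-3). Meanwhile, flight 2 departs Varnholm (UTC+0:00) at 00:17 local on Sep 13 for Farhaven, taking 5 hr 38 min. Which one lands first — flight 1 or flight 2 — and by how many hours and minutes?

Flight 1 in UTC: 15:35 + 3:30 = 19:05 on Sep 13.
+10 hours and 25 minutes → arrive 05:30 UTC on Sep 14.
Flight 2 departs at 00:17 UTC (Sep 13).
+5 hours and 38 minutes → arrive 05:55 UTC on Sep 13.
Flight 2 lands earlier by 23 hours 35 minutes.

the second, by 23 hours 35 minutes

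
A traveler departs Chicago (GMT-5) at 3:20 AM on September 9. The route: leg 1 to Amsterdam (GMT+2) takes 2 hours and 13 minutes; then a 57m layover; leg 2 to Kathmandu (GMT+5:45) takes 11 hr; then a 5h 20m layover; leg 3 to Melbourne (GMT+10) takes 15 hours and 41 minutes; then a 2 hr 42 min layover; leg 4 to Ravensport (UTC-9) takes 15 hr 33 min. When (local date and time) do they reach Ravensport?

4:46 AM on September 11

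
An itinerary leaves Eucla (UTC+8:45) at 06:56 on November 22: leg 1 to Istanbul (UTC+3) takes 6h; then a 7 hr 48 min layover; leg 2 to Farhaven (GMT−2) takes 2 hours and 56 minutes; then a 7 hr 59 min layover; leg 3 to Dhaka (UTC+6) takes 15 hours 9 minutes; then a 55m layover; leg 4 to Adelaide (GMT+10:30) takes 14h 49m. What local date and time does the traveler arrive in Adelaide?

Convert departure to UTC: 06:56 − 8:45 = 22:11 UTC on Nov 21.
Add 6 hours leg 1 → 04:11 UTC (Nov 22).
Add 7 hours and 48 minutes layover in Istanbul → 11:59 UTC.
Add 2 hours and 56 minutes leg 2 → 14:55 UTC.
Add 7 hours 59 minutes layover in Farhaven → 22:54 UTC.
Add 15 hours 9 minutes leg 3 → 14:03 UTC (Nov 23).
Add 55 minutes layover in Dhaka → 14:58 UTC.
Add 14 hours and 49 minutes leg 4 → 05:47 UTC (Nov 24).
Adelaide is UTC+10:30, so local arrival = 05:47 + 10:30 = 16:17 on Nov 24.

16:17 on November 24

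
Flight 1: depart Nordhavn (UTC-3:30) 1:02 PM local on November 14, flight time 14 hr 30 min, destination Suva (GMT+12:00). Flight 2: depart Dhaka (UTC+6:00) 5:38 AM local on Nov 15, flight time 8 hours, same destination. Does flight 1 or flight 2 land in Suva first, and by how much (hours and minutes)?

Flight 1 in UTC: 1:02 PM + 3:30 = 4:32 PM on Nov 14.
+14 hours and 30 minutes → arrive 7:02 AM UTC on Nov 15.
Flight 2 in UTC: 5:38 AM − 6:00 = 11:38 PM on Nov 14.
+8 hours → arrive 7:38 AM UTC on Nov 15.
Flight 1 lands earlier by 36 minutes.

the first, by 36 minutes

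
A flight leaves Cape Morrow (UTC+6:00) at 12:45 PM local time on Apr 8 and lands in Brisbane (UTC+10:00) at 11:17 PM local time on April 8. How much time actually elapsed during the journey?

6 hours 32 minutes

Brisbane is 4:00 ahead of Cape Morrow.
Clock-face elapsed time (ignoring zones) is 10 hours 32 minutes.
Actual elapsed = 10 hours 32 minutes − 4:00 = 6 hours 32 minutes.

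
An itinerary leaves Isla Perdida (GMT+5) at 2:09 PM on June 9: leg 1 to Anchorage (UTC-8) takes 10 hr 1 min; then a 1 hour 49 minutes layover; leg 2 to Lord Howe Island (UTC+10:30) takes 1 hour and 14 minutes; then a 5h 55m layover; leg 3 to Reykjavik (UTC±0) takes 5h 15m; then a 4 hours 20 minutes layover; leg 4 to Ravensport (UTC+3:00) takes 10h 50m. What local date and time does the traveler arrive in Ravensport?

3:33 AM on June 11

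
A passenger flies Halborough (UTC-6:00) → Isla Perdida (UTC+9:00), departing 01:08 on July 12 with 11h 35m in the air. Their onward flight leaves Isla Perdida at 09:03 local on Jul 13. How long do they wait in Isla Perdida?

5 hours 20 minutes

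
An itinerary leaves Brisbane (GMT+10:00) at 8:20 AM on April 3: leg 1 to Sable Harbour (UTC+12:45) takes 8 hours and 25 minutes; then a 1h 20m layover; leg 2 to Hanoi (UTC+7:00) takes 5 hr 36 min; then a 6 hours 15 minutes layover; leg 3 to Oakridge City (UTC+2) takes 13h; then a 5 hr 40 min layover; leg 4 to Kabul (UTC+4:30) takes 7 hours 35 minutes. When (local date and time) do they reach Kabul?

2:41 AM on Apr 5

Convert departure to UTC: 8:20 AM − 10:00 = 10:20 PM UTC on Apr 2.
Add 8 hours 25 minutes leg 1 → 6:45 AM UTC (Apr 3).
Add 1 hour and 20 minutes layover in Sable Harbour → 8:05 AM UTC.
Add 5 hours and 36 minutes leg 2 → 1:41 PM UTC.
Add 6 hours and 15 minutes layover in Hanoi → 7:56 PM UTC.
Add 13 hours leg 3 → 8:56 AM UTC (Apr 4).
Add 5 hours 40 minutes layover in Oakridge City → 2:36 PM UTC.
Add 7 hours and 35 minutes leg 4 → 10:11 PM UTC.
Kabul is UTC+4:30, so local arrival = 10:11 PM + 4:30 = 2:41 AM on Apr 5.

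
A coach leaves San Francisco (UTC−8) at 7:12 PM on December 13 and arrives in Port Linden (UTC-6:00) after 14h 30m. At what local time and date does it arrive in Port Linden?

11:42 AM on Dec 14

Convert departure to UTC: 7:12 PM + 8:00 = 3:12 AM UTC on Dec 14.
Add 14 hours 30 minutes travel time → 5:42 PM UTC.
Port Linden is UTC−6:00, so local arrival = 5:42 PM − 6:00 = 11:42 AM on Dec 14.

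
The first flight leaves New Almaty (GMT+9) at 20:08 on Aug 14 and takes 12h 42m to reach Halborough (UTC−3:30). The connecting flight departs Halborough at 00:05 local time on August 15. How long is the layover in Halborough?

3 hours 45 minutes

Convert departure to UTC: 20:08 − 9:00 = 11:08 UTC on Aug 14.
Add 12 hours and 42 minutes flight time → 23:50 UTC.
Halborough is UTC−3:30, so local arrival = 23:50 − 3:30 = 20:20 on Aug 14.
Layover = 00:05 − 20:20 (+1 day) = 3 hours 45 minutes.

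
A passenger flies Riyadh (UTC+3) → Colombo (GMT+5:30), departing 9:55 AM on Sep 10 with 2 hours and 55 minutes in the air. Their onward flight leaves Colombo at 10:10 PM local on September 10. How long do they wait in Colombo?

6 hours 50 minutes

Convert departure to UTC: 9:55 AM − 3:00 = 6:55 AM UTC on Sep 10.
Add 2 hours 55 minutes flight time → 9:50 AM UTC.
Colombo is UTC+5:30, so local arrival = 9:50 AM + 5:30 = 3:20 PM on Sep 10.
Layover = 10:10 PM − 3:20 PM = 6 hours 50 minutes.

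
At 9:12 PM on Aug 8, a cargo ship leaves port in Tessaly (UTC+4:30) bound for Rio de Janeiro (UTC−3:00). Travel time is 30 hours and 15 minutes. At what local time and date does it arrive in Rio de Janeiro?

Convert departure to UTC: 9:12 PM − 4:30 = 4:42 PM UTC on Aug 8.
Add 30 hours 15 minutes travel time → 10:57 PM UTC (Aug 9).
Rio de Janeiro is UTC−3:00, so local arrival = 10:57 PM − 3:00 = 7:57 PM on Aug 9.

7:57 PM on Aug 9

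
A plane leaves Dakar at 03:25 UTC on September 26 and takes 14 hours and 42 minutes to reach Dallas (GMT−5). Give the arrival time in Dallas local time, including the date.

13:07 on September 26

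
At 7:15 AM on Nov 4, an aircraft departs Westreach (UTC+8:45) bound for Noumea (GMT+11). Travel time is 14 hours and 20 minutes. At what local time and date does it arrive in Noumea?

11:50 PM on Nov 4

Convert departure to UTC: 7:15 AM − 8:45 = 10:30 PM UTC on Nov 3.
Add 14 hours 20 minutes travel time → 12:50 PM UTC (Nov 4).
Noumea is UTC+11:00, so local arrival = 12:50 PM + 11:00 = 11:50 PM on Nov 4.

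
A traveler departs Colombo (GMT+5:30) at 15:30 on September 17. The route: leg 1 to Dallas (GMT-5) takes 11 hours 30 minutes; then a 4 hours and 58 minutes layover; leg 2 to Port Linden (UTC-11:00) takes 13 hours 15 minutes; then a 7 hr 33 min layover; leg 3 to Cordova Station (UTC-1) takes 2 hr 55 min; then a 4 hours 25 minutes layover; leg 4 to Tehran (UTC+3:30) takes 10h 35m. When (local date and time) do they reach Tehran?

20:41 on Sep 19

Convert departure to UTC: 15:30 − 5:30 = 10:00 UTC on Sep 17.
Add 11 hours and 30 minutes leg 1 → 21:30 UTC.
Add 4 hours and 58 minutes layover in Dallas → 02:28 UTC (Sep 18).
Add 13 hours 15 minutes leg 2 → 15:43 UTC.
Add 7 hours and 33 minutes layover in Port Linden → 23:16 UTC.
Add 2 hours 55 minutes leg 3 → 02:11 UTC (Sep 19).
Add 4 hours and 25 minutes layover in Cordova Station → 06:36 UTC.
Add 10 hours 35 minutes leg 4 → 17:11 UTC.
Tehran is UTC+3:30, so local arrival = 17:11 + 3:30 = 20:41 on Sep 19.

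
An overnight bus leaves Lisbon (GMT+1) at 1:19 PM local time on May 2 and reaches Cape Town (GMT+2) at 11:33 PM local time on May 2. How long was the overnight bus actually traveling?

9 hours 14 minutes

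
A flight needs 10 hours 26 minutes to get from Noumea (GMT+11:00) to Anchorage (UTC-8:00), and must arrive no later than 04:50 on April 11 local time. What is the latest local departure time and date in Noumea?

13:24 on Apr 11

Target arrival in UTC: 04:50 + 8:00 = 12:50 on Apr 11.
Subtract 10 hours and 26 minutes → departure 02:24 UTC on Apr 11.
Noumea is UTC+11:00: 02:24 + 11:00 = 13:24 on Apr 11.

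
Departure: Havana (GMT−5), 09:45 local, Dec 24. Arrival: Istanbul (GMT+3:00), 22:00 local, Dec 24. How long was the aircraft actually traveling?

4 hours 15 minutes

Departure in UTC: 09:45 + 5:00 = 14:45 on Dec 24.
Arrival in UTC: 22:00 − 3:00 = 19:00 on Dec 24.
Elapsed = 19:00 − 14:45 = 4 hours 15 minutes.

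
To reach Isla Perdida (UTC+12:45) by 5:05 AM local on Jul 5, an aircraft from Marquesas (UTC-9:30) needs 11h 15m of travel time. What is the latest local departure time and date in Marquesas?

7:35 PM on Jul 3

Target arrival in UTC: 5:05 AM − 12:45 = 4:20 PM on Jul 4.
Subtract 11 hours and 15 minutes → departure 5:05 AM UTC on Jul 4.
Marquesas is UTC−9:30: 5:05 AM − 9:30 = 7:35 PM on Jul 3.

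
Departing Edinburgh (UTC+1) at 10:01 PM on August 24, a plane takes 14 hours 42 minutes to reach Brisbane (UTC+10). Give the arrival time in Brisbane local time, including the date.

Convert departure to UTC: 10:01 PM − 1:00 = 9:01 PM UTC on Aug 24.
Add 14 hours and 42 minutes travel time → 11:43 AM UTC (Aug 25).
Brisbane is UTC+10:00, so local arrival = 11:43 AM + 10:00 = 9:43 PM on Aug 25.

9:43 PM on August 25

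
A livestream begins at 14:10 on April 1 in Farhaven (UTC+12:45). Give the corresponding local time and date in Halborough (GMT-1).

00:25 on April 1

In UTC: 14:10 − 12:45 = 01:25 on Apr 1.
Halborough is UTC−1:00: 01:25 − 1:00 = 00:25 on Apr 1.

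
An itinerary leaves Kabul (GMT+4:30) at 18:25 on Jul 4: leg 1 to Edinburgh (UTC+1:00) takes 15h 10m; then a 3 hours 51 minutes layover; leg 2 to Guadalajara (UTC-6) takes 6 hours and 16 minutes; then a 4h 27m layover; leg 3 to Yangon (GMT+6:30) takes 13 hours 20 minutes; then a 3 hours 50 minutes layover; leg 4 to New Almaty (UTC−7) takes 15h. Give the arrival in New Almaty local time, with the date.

20:49 on Jul 6

Convert departure to UTC: 18:25 − 4:30 = 13:55 UTC on Jul 4.
Add 15 hours and 10 minutes leg 1 → 05:05 UTC (Jul 5).
Add 3 hours and 51 minutes layover in Edinburgh → 08:56 UTC.
Add 6 hours 16 minutes leg 2 → 15:12 UTC.
Add 4 hours 27 minutes layover in Guadalajara → 19:39 UTC.
Add 13 hours and 20 minutes leg 3 → 08:59 UTC (Jul 6).
Add 3 hours 50 minutes layover in Yangon → 12:49 UTC.
Add 15 hours leg 4 → 03:49 UTC (Jul 7).
New Almaty is UTC−7:00, so local arrival = 03:49 − 7:00 = 20:49 on Jul 6.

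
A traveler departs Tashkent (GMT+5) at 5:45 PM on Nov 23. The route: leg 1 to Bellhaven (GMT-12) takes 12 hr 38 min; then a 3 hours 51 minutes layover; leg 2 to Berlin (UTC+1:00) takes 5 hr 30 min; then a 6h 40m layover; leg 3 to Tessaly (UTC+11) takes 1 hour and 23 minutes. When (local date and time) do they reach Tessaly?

5:47 AM on Nov 25

Convert departure to UTC: 5:45 PM − 5:00 = 12:45 PM UTC on Nov 23.
Add 12 hours 38 minutes leg 1 → 1:23 AM UTC (Nov 24).
Add 3 hours 51 minutes layover in Bellhaven → 5:14 AM UTC.
Add 5 hours and 30 minutes leg 2 → 10:44 AM UTC.
Add 6 hours and 40 minutes layover in Berlin → 5:24 PM UTC.
Add 1 hour and 23 minutes leg 3 → 6:47 PM UTC.
Tessaly is UTC+11:00, so local arrival = 6:47 PM + 11:00 = 5:47 AM on Nov 25.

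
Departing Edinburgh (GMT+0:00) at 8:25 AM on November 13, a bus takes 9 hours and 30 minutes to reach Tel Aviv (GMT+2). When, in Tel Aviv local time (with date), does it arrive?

7:55 PM on November 13

Edinburgh is at UTC+0, so departure is already 8:25 AM UTC on Nov 13.
Add 9 hours and 30 minutes travel time → 5:55 PM UTC.
Tel Aviv is UTC+2:00, so local arrival = 5:55 PM + 2:00 = 7:55 PM on Nov 13.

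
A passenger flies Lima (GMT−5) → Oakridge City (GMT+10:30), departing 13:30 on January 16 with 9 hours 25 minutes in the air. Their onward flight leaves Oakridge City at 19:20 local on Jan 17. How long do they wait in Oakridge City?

Convert departure to UTC: 13:30 + 5:00 = 18:30 UTC on Jan 16.
Add 9 hours 25 minutes flight time → 03:55 UTC (Jan 17).
Oakridge City is UTC+10:30, so local arrival = 03:55 + 10:30 = 14:25 on Jan 17.
Layover = 19:20 − 14:25 = 4 hours 55 minutes.

4 hours 55 minutes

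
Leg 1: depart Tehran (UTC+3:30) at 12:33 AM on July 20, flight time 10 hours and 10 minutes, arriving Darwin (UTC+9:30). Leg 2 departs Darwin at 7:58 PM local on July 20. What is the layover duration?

Convert departure to UTC: 12:33 AM − 3:30 = 9:03 PM UTC on Jul 19.
Add 10 hours 10 minutes flight time → 7:13 AM UTC (Jul 20).
Darwin is UTC+9:30, so local arrival = 7:13 AM + 9:30 = 4:43 PM on Jul 20.
Layover = 7:58 PM − 4:43 PM = 3 hours 15 minutes.

3 hours 15 minutes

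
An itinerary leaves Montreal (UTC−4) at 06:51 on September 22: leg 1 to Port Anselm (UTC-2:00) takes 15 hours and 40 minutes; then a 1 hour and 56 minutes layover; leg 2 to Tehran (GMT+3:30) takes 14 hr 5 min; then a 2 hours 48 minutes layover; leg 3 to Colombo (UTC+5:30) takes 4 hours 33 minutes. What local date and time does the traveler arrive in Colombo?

07:23 on September 24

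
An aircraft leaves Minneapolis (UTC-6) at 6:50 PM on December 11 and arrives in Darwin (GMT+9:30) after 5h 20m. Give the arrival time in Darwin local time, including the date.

3:40 PM on Dec 12

Darwin is 15:30 ahead of Minneapolis.
After 5 hours and 20 minutes it is 12:10 AM (Dec 12) in Minneapolis.
Shift by the zone difference: 12:10 AM + 15:30 = 3:40 PM on Dec 12 in Darwin.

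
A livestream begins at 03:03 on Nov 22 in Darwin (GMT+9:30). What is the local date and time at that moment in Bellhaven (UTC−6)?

Bellhaven is 15:30 behind Darwin.
Shift by the zone difference: 03:03 − 15:30 = 11:33 on Nov 21 in Bellhaven.

11:33 on November 21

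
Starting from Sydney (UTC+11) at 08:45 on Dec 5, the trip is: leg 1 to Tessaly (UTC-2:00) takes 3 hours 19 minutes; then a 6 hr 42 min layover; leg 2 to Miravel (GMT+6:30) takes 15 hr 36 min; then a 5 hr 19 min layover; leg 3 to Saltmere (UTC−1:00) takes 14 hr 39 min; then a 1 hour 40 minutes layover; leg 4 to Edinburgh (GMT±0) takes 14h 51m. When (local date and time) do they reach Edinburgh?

Convert departure to UTC: 08:45 − 11:00 = 21:45 UTC on Dec 4.
Add 3 hours and 19 minutes leg 1 → 01:04 UTC (Dec 5).
Add 6 hours and 42 minutes layover in Tessaly → 07:46 UTC.
Add 15 hours 36 minutes leg 2 → 23:22 UTC.
Add 5 hours and 19 minutes layover in Miravel → 04:41 UTC (Dec 6).
Add 14 hours and 39 minutes leg 3 → 19:20 UTC.
Add 1 hour 40 minutes layover in Saltmere → 21:00 UTC.
Add 14 hours 51 minutes leg 4 → 11:51 UTC (Dec 7).
Edinburgh is UTC+0, so local arrival is the same: 11:51 on Dec 7.

11:51 on Dec 7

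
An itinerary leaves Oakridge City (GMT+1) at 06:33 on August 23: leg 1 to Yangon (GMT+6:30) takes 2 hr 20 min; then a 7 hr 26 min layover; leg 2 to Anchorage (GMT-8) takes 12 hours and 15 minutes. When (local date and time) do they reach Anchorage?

Convert departure to UTC: 06:33 − 1:00 = 05:33 UTC on Aug 23.
Add 2 hours and 20 minutes leg 1 → 07:53 UTC.
Add 7 hours and 26 minutes layover in Yangon → 15:19 UTC.
Add 12 hours and 15 minutes leg 2 → 03:34 UTC (Aug 24).
Anchorage is UTC−8:00, so local arrival = 03:34 − 8:00 = 19:34 on Aug 23.

19:34 on Aug 23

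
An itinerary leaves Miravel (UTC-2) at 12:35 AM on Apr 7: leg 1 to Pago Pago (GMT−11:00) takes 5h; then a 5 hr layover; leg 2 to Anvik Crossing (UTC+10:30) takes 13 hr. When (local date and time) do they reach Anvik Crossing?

12:05 PM on April 8

Convert departure to UTC: 12:35 AM + 2:00 = 2:35 AM UTC on Apr 7.
Add 5 hours leg 1 → 7:35 AM UTC.
Add 5 hours layover in Pago Pago → 12:35 PM UTC.
Add 13 hours leg 2 → 1:35 AM UTC (Apr 8).
Anvik Crossing is UTC+10:30, so local arrival = 1:35 AM + 10:30 = 12:05 PM on Apr 8.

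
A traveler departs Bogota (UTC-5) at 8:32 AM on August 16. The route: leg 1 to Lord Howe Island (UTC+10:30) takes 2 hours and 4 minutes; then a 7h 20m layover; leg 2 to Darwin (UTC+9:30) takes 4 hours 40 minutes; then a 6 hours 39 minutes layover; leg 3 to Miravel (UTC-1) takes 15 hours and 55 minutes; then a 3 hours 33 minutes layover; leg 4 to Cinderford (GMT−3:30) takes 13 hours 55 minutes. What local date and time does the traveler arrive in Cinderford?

Convert departure to UTC: 8:32 AM + 5:00 = 1:32 PM UTC on Aug 16.
Add 2 hours and 4 minutes leg 1 → 3:36 PM UTC.
Add 7 hours and 20 minutes layover in Lord Howe Island → 10:56 PM UTC.
Add 4 hours 40 minutes leg 2 → 3:36 AM UTC (Aug 17).
Add 6 hours 39 minutes layover in Darwin → 10:15 AM UTC.
Add 15 hours and 55 minutes leg 3 → 2:10 AM UTC (Aug 18).
Add 3 hours 33 minutes layover in Miravel → 5:43 AM UTC.
Add 13 hours 55 minutes leg 4 → 7:38 PM UTC.
Cinderford is UTC−3:30, so local arrival = 7:38 PM − 3:30 = 4:08 PM on Aug 18.

4:08 PM on Aug 18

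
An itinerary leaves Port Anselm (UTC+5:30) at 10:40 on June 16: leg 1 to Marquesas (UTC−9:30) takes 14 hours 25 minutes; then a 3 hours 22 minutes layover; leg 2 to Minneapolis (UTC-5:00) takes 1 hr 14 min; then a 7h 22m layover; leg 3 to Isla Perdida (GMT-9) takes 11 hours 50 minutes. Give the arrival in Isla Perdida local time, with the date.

Convert departure to UTC: 10:40 − 5:30 = 05:10 UTC on Jun 16.
Add 14 hours and 25 minutes leg 1 → 19:35 UTC.
Add 3 hours 22 minutes layover in Marquesas → 22:57 UTC.
Add 1 hour and 14 minutes leg 2 → 00:11 UTC (Jun 17).
Add 7 hours 22 minutes layover in Minneapolis → 07:33 UTC.
Add 11 hours and 50 minutes leg 3 → 19:23 UTC.
Isla Perdida is UTC−9:00, so local arrival = 19:23 − 9:00 = 10:23 on Jun 17.

10:23 on Jun 17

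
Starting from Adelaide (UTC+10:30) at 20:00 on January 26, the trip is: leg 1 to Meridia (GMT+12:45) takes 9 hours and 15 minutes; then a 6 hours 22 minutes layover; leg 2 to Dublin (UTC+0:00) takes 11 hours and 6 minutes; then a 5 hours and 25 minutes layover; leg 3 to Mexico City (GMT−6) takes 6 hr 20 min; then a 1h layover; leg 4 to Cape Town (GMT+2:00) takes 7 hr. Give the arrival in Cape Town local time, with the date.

Convert departure to UTC: 20:00 − 10:30 = 09:30 UTC on Jan 26.
Add 9 hours 15 minutes leg 1 → 18:45 UTC.
Add 6 hours and 22 minutes layover in Meridia → 01:07 UTC (Jan 27).
Add 11 hours and 6 minutes leg 2 → 12:13 UTC.
Add 5 hours and 25 minutes layover in Dublin → 17:38 UTC.
Add 6 hours 20 minutes leg 3 → 23:58 UTC.
Add 1 hour layover in Mexico City → 00:58 UTC (Jan 28).
Add 7 hours leg 4 → 07:58 UTC.
Cape Town is UTC+2:00, so local arrival = 07:58 + 2:00 = 09:58 on Jan 28.

09:58 on Jan 28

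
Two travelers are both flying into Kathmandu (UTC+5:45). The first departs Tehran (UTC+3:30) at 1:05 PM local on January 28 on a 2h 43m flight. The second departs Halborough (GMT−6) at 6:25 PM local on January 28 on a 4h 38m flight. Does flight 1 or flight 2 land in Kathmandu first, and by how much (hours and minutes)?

the first, by 16 hours 45 minutes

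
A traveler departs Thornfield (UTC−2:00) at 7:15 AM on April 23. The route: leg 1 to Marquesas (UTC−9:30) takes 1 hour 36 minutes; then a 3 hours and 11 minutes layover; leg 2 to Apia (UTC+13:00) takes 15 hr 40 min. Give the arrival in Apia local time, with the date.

Convert departure to UTC: 7:15 AM + 2:00 = 9:15 AM UTC on Apr 23.
Add 1 hour 36 minutes leg 1 → 10:51 AM UTC.
Add 3 hours 11 minutes layover in Marquesas → 2:02 PM UTC.
Add 15 hours 40 minutes leg 2 → 5:42 AM UTC (Apr 24).
Apia is UTC+13:00, so local arrival = 5:42 AM + 13:00 = 6:42 PM on Apr 24.

6:42 PM on April 24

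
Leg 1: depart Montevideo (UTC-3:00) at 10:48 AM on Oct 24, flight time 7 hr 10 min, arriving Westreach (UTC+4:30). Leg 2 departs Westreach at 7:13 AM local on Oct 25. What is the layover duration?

Convert departure to UTC: 10:48 AM + 3:00 = 1:48 PM UTC on Oct 24.
Add 7 hours and 10 minutes flight time → 8:58 PM UTC.
Westreach is UTC+4:30, so local arrival = 8:58 PM + 4:30 = 1:28 AM on Oct 25.
Layover = 7:13 AM − 1:28 AM = 5 hours 45 minutes.

5 hours 45 minutes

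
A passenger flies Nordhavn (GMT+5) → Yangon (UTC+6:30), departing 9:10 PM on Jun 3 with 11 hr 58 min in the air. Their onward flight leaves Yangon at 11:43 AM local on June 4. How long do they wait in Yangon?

1 hour 5 minutes

Convert departure to UTC: 9:10 PM − 5:00 = 4:10 PM UTC on Jun 3.
Add 11 hours and 58 minutes flight time → 4:08 AM UTC (Jun 4).
Yangon is UTC+6:30, so local arrival = 4:08 AM + 6:30 = 10:38 AM on Jun 4.
Layover = 11:43 AM − 10:38 AM = 1 hour 5 minutes.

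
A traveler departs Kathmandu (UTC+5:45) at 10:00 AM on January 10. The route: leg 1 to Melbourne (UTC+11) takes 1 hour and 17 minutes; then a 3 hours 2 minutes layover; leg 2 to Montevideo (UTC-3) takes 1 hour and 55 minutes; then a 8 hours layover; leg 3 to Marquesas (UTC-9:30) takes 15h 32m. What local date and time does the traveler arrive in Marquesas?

12:31 AM on January 11

Convert departure to UTC: 10:00 AM − 5:45 = 4:15 AM UTC on Jan 10.
Add 1 hour and 17 minutes leg 1 → 5:32 AM UTC.
Add 3 hours and 2 minutes layover in Melbourne → 8:34 AM UTC.
Add 1 hour 55 minutes leg 2 → 10:29 AM UTC.
Add 8 hours layover in Montevideo → 6:29 PM UTC.
Add 15 hours 32 minutes leg 3 → 10:01 AM UTC (Jan 11).
Marquesas is UTC−9:30, so local arrival = 10:01 AM − 9:30 = 12:31 AM on Jan 11.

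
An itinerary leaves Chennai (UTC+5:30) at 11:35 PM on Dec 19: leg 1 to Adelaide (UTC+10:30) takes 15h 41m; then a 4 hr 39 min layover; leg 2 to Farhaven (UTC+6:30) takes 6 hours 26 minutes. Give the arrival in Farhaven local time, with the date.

Convert departure to UTC: 11:35 PM − 5:30 = 6:05 PM UTC on Dec 19.
Add 15 hours 41 minutes leg 1 → 9:46 AM UTC (Dec 20).
Add 4 hours 39 minutes layover in Adelaide → 2:25 PM UTC.
Add 6 hours and 26 minutes leg 2 → 8:51 PM UTC.
Farhaven is UTC+6:30, so local arrival = 8:51 PM + 6:30 = 3:21 AM on Dec 21.

3:21 AM on December 21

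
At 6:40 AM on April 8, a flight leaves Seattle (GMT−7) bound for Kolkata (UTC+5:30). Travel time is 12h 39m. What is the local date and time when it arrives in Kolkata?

7:49 AM on Apr 9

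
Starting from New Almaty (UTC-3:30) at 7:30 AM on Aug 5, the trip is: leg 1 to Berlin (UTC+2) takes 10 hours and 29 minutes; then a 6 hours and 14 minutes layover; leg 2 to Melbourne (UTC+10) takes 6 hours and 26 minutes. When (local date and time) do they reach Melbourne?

Convert departure to UTC: 7:30 AM + 3:30 = 11:00 AM UTC on Aug 5.
Add 10 hours 29 minutes leg 1 → 9:29 PM UTC.
Add 6 hours and 14 minutes layover in Berlin → 3:43 AM UTC (Aug 6).
Add 6 hours 26 minutes leg 2 → 10:09 AM UTC.
Melbourne is UTC+10:00, so local arrival = 10:09 AM + 10:00 = 8:09 PM on Aug 6.

8:09 PM on August 6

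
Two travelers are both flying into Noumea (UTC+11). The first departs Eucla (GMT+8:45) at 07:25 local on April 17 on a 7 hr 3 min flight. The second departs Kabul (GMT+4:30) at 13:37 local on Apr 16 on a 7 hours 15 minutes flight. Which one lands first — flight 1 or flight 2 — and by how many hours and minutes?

the second, by 13 hours 21 minutes

Flight 1 in UTC: 07:25 − 8:45 = 22:40 on Apr 16.
+7 hours and 3 minutes → arrive 05:43 UTC on Apr 17.
Flight 2 in UTC: 13:37 − 4:30 = 09:07 on Apr 16.
+7 hours and 15 minutes → arrive 16:22 UTC on Apr 16.
Flight 2 lands earlier by 13 hours 21 minutes.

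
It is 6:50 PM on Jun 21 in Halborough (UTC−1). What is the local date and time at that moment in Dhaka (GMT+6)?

In UTC: 6:50 PM + 1:00 = 7:50 PM on Jun 21.
Dhaka is UTC+6:00: 7:50 PM + 6:00 = 1:50 AM on Jun 22.

1:50 AM on Jun 22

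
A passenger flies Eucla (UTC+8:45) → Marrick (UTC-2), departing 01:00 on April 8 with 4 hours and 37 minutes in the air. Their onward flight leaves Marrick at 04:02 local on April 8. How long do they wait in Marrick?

Convert departure to UTC: 01:00 − 8:45 = 16:15 UTC on Apr 7.
Add 4 hours and 37 minutes flight time → 20:52 UTC.
Marrick is UTC−2:00, so local arrival = 20:52 − 2:00 = 18:52 on Apr 7.
Layover = 04:02 − 18:52 (+1 day) = 9 hours 10 minutes.

9 hours 10 minutes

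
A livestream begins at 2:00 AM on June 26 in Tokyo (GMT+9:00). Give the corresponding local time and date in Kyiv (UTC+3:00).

Kyiv is 6:00 behind Tokyo.
Shift by the zone difference: 2:00 AM − 6:00 = 8:00 PM on Jun 25 in Kyiv.

8:00 PM on June 25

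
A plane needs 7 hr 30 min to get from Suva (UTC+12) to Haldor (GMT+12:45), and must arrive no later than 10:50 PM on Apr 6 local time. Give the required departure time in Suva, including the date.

2:35 PM on Apr 6

Target arrival in UTC: 10:50 PM − 12:45 = 10:05 AM on Apr 6.
Subtract 7 hours and 30 minutes → departure 2:35 AM UTC on Apr 6.
Suva is UTC+12:00: 2:35 AM + 12:00 = 2:35 PM on Apr 6.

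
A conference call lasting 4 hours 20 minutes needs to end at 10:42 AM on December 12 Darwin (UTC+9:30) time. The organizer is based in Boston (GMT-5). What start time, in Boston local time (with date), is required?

3:52 PM on December 11

Target end time in UTC: 10:42 AM − 9:30 = 1:12 AM on Dec 12.
Subtract 4 hours and 20 minutes → start 8:52 PM UTC on Dec 11.
Boston is UTC−5:00: 8:52 PM − 5:00 = 3:52 PM on Dec 11.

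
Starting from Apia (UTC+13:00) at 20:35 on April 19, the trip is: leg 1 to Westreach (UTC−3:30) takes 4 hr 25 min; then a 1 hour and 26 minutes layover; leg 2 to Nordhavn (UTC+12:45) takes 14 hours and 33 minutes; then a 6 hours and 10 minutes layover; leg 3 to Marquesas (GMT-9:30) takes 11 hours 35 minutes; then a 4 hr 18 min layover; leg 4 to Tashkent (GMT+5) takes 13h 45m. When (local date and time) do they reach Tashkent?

20:47 on Apr 21

Convert departure to UTC: 20:35 − 13:00 = 07:35 UTC on Apr 19.
Add 4 hours and 25 minutes leg 1 → 12:00 UTC.
Add 1 hour 26 minutes layover in Westreach → 13:26 UTC.
Add 14 hours 33 minutes leg 2 → 03:59 UTC (Apr 20).
Add 6 hours and 10 minutes layover in Nordhavn → 10:09 UTC.
Add 11 hours and 35 minutes leg 3 → 21:44 UTC.
Add 4 hours and 18 minutes layover in Marquesas → 02:02 UTC (Apr 21).
Add 13 hours 45 minutes leg 4 → 15:47 UTC.
Tashkent is UTC+5:00, so local arrival = 15:47 + 5:00 = 20:47 on Apr 21.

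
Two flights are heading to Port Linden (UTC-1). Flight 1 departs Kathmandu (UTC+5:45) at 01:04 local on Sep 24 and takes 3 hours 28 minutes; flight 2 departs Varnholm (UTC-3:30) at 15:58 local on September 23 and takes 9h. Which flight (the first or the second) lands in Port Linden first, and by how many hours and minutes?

the first, by 5 hours 41 minutes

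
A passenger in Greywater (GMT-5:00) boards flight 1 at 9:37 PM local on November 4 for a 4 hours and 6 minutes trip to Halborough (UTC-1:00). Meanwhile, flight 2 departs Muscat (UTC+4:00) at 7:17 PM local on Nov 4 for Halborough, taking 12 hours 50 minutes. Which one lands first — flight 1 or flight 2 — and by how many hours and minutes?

Flight 1 in UTC: 9:37 PM + 5:00 = 2:37 AM on Nov 5.
+4 hours 6 minutes → arrive 6:43 AM UTC on Nov 5.
Flight 2 in UTC: 7:17 PM − 4:00 = 3:17 PM on Nov 4.
+12 hours 50 minutes → arrive 4:07 AM UTC on Nov 5.
Flight 2 lands earlier by 2 hours 36 minutes.

the second, by 2 hours 36 minutes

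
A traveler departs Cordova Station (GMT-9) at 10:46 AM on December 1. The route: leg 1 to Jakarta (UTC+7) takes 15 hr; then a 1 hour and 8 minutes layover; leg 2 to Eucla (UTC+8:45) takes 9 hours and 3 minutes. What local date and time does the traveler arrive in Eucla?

5:42 AM on December 3

Convert departure to UTC: 10:46 AM + 9:00 = 7:46 PM UTC on Dec 1.
Add 15 hours leg 1 → 10:46 AM UTC (Dec 2).
Add 1 hour and 8 minutes layover in Jakarta → 11:54 AM UTC.
Add 9 hours 3 minutes leg 2 → 8:57 PM UTC.
Eucla is UTC+8:45, so local arrival = 8:57 PM + 8:45 = 5:42 AM on Dec 3.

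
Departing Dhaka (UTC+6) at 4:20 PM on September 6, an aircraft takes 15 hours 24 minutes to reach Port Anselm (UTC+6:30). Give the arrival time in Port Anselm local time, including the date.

Convert departure to UTC: 4:20 PM − 6:00 = 10:20 AM UTC on Sep 6.
Add 15 hours 24 minutes travel time → 1:44 AM UTC (Sep 7).
Port Anselm is UTC+6:30, so local arrival = 1:44 AM + 6:30 = 8:14 AM on Sep 7.

8:14 AM on September 7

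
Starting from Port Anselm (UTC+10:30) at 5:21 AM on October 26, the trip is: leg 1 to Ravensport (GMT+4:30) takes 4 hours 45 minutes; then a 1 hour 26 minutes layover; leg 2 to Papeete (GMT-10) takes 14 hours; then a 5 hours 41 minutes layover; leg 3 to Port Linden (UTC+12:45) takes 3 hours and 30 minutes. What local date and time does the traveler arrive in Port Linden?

12:58 PM on Oct 27

Convert departure to UTC: 5:21 AM − 10:30 = 6:51 PM UTC on Oct 25.
Add 4 hours 45 minutes leg 1 → 11:36 PM UTC.
Add 1 hour 26 minutes layover in Ravensport → 1:02 AM UTC (Oct 26).
Add 14 hours leg 2 → 3:02 PM UTC.
Add 5 hours and 41 minutes layover in Papeete → 8:43 PM UTC.
Add 3 hours and 30 minutes leg 3 → 12:13 AM UTC (Oct 27).
Port Linden is UTC+12:45, so local arrival = 12:13 AM + 12:45 = 12:58 PM on Oct 27.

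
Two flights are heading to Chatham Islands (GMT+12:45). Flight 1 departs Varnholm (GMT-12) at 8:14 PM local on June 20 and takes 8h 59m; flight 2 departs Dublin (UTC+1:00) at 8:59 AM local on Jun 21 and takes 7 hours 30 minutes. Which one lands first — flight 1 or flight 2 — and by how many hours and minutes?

Flight 1 in UTC: 8:14 PM + 12:00 = 8:14 AM on Jun 21.
+8 hours and 59 minutes → arrive 5:13 PM UTC on Jun 21.
Flight 2 in UTC: 8:59 AM − 1:00 = 7:59 AM on Jun 21.
+7 hours and 30 minutes → arrive 3:29 PM UTC on Jun 21.
Flight 2 lands earlier by 1 hour 44 minutes.

the second, by 1 hour 44 minutes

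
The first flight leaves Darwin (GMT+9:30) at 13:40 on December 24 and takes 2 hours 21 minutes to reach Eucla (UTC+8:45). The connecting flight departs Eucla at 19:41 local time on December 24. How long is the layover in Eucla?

Convert departure to UTC: 13:40 − 9:30 = 04:10 UTC on Dec 24.
Add 2 hours 21 minutes flight time → 06:31 UTC.
Eucla is UTC+8:45, so local arrival = 06:31 + 8:45 = 15:16 on Dec 24.
Layover = 19:41 − 15:16 = 4 hours 25 minutes.

4 hours 25 minutes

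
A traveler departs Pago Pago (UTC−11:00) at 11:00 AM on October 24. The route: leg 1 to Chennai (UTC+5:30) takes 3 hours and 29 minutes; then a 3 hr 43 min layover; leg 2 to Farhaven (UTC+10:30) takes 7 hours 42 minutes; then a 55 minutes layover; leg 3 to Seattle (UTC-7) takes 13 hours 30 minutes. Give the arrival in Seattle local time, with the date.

8:19 PM on Oct 25

Convert departure to UTC: 11:00 AM + 11:00 = 10:00 PM UTC on Oct 24.
Add 3 hours and 29 minutes leg 1 → 1:29 AM UTC (Oct 25).
Add 3 hours 43 minutes layover in Chennai → 5:12 AM UTC.
Add 7 hours and 42 minutes leg 2 → 12:54 PM UTC.
Add 55 minutes layover in Farhaven → 1:49 PM UTC.
Add 13 hours and 30 minutes leg 3 → 3:19 AM UTC (Oct 26).
Seattle is UTC−7:00, so local arrival = 3:19 AM − 7:00 = 8:19 PM on Oct 25.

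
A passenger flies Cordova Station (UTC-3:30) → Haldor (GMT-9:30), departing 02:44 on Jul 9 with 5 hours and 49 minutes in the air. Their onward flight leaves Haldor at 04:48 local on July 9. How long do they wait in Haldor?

2 hours 15 minutes

Convert departure to UTC: 02:44 + 3:30 = 06:14 UTC on Jul 9.
Add 5 hours and 49 minutes flight time → 12:03 UTC.
Haldor is UTC−9:30, so local arrival = 12:03 − 9:30 = 02:33 on Jul 9.
Layover = 04:48 − 02:33 = 2 hours 15 minutes.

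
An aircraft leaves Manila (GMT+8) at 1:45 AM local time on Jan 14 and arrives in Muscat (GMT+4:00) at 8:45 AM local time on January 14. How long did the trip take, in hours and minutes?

11 hours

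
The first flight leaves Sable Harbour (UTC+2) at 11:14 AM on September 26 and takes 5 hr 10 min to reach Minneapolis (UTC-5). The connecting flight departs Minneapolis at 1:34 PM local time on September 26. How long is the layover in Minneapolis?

Convert departure to UTC: 11:14 AM − 2:00 = 9:14 AM UTC on Sep 26.
Add 5 hours and 10 minutes flight time → 2:24 PM UTC.
Minneapolis is UTC−5:00, so local arrival = 2:24 PM − 5:00 = 9:24 AM on Sep 26.
Layover = 1:34 PM − 9:24 AM = 4 hours 10 minutes.

4 hours 10 minutes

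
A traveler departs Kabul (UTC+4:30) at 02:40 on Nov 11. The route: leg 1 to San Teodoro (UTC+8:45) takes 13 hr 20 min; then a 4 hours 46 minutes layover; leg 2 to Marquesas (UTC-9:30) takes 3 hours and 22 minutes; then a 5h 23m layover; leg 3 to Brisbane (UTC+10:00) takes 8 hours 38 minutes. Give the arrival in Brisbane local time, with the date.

Convert departure to UTC: 02:40 − 4:30 = 22:10 UTC on Nov 10.
Add 13 hours and 20 minutes leg 1 → 11:30 UTC (Nov 11).
Add 4 hours and 46 minutes layover in San Teodoro → 16:16 UTC.
Add 3 hours and 22 minutes leg 2 → 19:38 UTC.
Add 5 hours and 23 minutes layover in Marquesas → 01:01 UTC (Nov 12).
Add 8 hours 38 minutes leg 3 → 09:39 UTC.
Brisbane is UTC+10:00, so local arrival = 09:39 + 10:00 = 19:39 on Nov 12.

19:39 on November 12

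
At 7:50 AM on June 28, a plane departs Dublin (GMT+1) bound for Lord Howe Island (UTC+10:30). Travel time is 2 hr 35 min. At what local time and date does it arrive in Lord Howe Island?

Lord Howe Island is 9:30 ahead of Dublin.
After 2 hours and 35 minutes it is 10:25 AM in Dublin.
Shift by the zone difference: 10:25 AM + 9:30 = 7:55 PM on Jun 28 in Lord Howe Island.

7:55 PM on June 28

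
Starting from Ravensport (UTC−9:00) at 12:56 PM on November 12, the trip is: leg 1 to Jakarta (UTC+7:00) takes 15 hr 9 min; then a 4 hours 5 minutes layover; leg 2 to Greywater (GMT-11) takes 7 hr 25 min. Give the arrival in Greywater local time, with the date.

1:35 PM on November 13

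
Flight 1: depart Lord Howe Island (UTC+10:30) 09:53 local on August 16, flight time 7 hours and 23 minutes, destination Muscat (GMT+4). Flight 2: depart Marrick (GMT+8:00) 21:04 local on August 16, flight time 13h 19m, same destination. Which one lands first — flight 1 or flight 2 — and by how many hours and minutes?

the first, by 19 hours 37 minutes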